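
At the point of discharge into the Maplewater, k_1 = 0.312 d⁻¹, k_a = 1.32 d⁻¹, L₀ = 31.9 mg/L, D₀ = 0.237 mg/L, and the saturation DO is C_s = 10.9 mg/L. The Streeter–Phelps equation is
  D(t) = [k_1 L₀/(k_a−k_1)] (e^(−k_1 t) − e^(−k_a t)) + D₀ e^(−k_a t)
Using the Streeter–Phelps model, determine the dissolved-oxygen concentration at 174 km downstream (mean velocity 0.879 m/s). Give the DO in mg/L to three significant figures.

Travel time t = x/v = 174 km / (0.879 m/s) = 174000 m / 0.879 m/s = 198000 s = 2.291 d.
k_1 L₀/(k_a−k_1) = 0.312×31.9/(1.32−0.312) = 9.953/1.008 = 9.874 mg/L.
e^(−k_1 t) = e^(−0.312×2.291) = 0.4893; e^(−k_a t) = e^(−1.32×2.291) = 0.04859.
D = 9.874 × (0.4893 − 0.04859) + 0.237 × 0.04859 = 4.351 + 0.01152 = 4.363 mg/L.
DO = C_s − D = 10.9 − 4.363 = 6.537 mg/L.

DO ≈ 6.54 mg/L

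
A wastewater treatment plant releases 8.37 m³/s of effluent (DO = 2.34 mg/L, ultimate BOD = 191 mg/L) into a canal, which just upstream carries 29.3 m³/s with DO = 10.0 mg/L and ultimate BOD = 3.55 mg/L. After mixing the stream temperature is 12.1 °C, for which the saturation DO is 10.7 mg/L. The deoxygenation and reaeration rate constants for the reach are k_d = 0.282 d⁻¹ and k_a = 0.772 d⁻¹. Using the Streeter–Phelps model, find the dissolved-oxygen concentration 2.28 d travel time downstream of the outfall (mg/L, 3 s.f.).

Mixed DO = (29.3×10.0 + 8.37×2.34)/(29.3+8.37) = 312.6/37.67 = 8.298 mg/L.
Mixed L₀ = (29.3×3.55 + 8.37×191)/(37.67) = 1703/37.67 = 45.20 mg/L.
Initial deficit D₀ = C_s − DO₀ = 10.7 − 8.298 = 2.402 mg/L.
D(2.28) = [0.282×45.20/(0.772−0.282)](e^(−0.282×2.28) − e^(−0.772×2.28)) + 2.402 e^(−0.772×2.28)
= 26.01 × (0.5257 − 0.1720) + 2.402 × 0.1720 = 9.614 mg/L.
DO = 10.7 − 9.614 = 1.086 mg/L.

DO ≈ 1.09 mg/L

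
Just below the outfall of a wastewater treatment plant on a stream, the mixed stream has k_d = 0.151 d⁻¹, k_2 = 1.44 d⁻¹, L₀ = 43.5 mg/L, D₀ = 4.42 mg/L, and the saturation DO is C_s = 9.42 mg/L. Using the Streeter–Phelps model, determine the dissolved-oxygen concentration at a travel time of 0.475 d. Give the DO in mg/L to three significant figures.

DO ≈ 5.02 mg/L

k_d L₀/(k_2−k_d) = 0.151×43.5/(1.44−0.151) = 6.569/1.289 = 5.096 mg/L.
e^(−k_d t) = e^(−0.151×0.4750) = 0.9308; e^(−k_2 t) = e^(−1.44×0.4750) = 0.5046.
D = 5.096 × (0.9308 − 0.5046) + 4.42 × 0.5046 = 2.172 + 2.230 = 4.402 mg/L.
DO = C_s − D = 9.42 − 4.402 = 5.018 mg/L.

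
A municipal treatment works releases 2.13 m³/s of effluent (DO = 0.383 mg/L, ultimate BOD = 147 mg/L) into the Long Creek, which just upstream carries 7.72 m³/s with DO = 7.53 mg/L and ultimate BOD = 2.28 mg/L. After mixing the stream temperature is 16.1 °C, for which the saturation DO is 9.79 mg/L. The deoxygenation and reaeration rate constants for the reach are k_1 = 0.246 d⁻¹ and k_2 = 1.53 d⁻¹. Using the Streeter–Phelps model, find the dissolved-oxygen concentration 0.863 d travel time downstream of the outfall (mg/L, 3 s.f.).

Mixed DO = (7.72×7.53 + 2.13×0.383)/(7.72+2.13) = 58.95/9.850 = 5.985 mg/L.
Mixed L₀ = (7.72×2.28 + 2.13×147)/(9.850) = 330.7/9.850 = 33.57 mg/L.
Initial deficit D₀ = C_s − DO₀ = 9.79 − 5.985 = 3.805 mg/L.
D(0.863) = [0.246×33.57/(1.53−0.246)](e^(−0.246×0.863) − e^(−1.53×0.863)) + 3.805 e^(−1.53×0.863)
= 6.433 × (0.8087 − 0.2670) + 3.805 × 0.2670 = 4.501 mg/L.
DO = 9.79 − 4.501 = 5.289 mg/L.

DO ≈ 5.29 mg/L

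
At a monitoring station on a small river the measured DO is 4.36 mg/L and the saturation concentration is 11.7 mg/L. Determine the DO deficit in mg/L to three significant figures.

D = C_s − C = 11.7 − 4.36 = 7.34 mg/L.

D ≈ 7.34 mg/L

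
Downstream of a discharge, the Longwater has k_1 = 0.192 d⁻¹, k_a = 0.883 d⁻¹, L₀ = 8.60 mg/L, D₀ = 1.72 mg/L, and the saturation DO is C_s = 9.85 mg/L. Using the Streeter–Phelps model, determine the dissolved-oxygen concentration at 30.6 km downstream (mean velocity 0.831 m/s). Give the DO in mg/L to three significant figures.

Travel time t = x/v = 30.6 km / (0.831 m/s) = 30600 m / 0.831 m/s = 36820 s = 0.4262 d.
k_1 L₀/(k_a−k_1) = 0.192×8.60/(0.883−0.192) = 1.651/0.6910 = 2.390 mg/L.
e^(−k_1 t) = e^(−0.192×0.4262) = 0.9214; e^(−k_a t) = e^(−0.883×0.4262) = 0.6864.
D = 2.390 × (0.9214 − 0.6864) + 1.72 × 0.6864 = 0.5617 + 1.181 = 1.742 mg/L.
DO = C_s − D = 9.85 − 1.742 = 8.108 mg/L.

DO ≈ 8.11 mg/L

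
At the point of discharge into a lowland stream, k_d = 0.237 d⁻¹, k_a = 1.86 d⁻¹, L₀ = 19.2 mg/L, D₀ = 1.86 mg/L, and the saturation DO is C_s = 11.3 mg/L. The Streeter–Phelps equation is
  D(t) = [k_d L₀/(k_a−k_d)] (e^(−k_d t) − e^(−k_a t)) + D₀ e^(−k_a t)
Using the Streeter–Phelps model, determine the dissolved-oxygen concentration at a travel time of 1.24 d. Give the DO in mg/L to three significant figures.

k_d L₀/(k_a−k_d) = 0.237×19.2/(1.86−0.237) = 4.550/1.623 = 2.804 mg/L.
e^(−k_d t) = e^(−0.237×1.240) = 0.7454; e^(−k_a t) = e^(−1.86×1.240) = 0.09962.
D = 2.804 × (0.7454 − 0.09962) + 1.86 × 0.09962 = 1.810 + 0.1853 = 1.996 mg/L.
DO = C_s − D = 11.3 − 1.996 = 9.304 mg/L.

DO ≈ 9.30 mg/L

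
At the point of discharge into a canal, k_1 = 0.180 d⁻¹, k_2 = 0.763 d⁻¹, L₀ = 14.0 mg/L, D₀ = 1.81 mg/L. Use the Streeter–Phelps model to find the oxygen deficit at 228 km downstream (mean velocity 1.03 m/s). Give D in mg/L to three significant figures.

D ≈ 2.37 mg/L

Travel time t = x/v = 228 km / (1.03 m/s) = 228000 m / 1.03 m/s = 221400 s = 2.562 d.
k_1 L₀/(k_2−k_1) = 0.180×14.0/(0.763−0.180) = 2.520/0.5830 = 4.322 mg/L.
e^(−k_1 t) = e^(−0.180×2.562) = 0.6305; e^(−k_2 t) = e^(−0.763×2.562) = 0.1416.
D = 4.322 × (0.6305 − 0.1416) + 1.81 × 0.1416 = 2.114 + 0.2563 = 2.370 mg/L.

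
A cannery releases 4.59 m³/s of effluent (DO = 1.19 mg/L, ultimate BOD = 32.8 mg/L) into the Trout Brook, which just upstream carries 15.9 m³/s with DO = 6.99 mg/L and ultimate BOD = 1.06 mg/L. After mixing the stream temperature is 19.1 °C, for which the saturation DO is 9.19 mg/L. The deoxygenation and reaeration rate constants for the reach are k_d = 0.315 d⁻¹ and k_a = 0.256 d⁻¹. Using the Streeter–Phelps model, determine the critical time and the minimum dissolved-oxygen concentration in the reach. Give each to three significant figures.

Mixed DO = (15.9×6.99 + 4.59×1.19)/(15.9+4.59) = 116.6/20.49 = 5.691 mg/L.
Mixed L₀ = (15.9×1.06 + 4.59×32.8)/(20.49) = 167.4/20.49 = 8.170 mg/L.
Initial deficit D₀ = C_s − DO₀ = 9.19 − 5.691 = 3.499 mg/L.
t_c = (1/-0.05900) ln[(0.256/0.315)(1 − 3.499×-0.05900/(0.315×8.170))] = -16.95 × ln(0.8779) = 2.207 d.
D_c = (0.315/0.256) × 8.170 × e^(−0.315×2.207) = 1.230 × 8.170 × 0.4989 = 5.016 mg/L.
Minimum DO = 9.19 − 5.016 = 4.174 mg/L.

t_c ≈ 2.21 d; minimum DO ≈ 4.17 mg/L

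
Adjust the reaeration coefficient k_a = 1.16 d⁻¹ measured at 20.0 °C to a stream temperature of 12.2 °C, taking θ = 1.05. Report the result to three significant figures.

k_a ≈ 0.793 d⁻¹

k_a(T₂) = k_a(T₁) · θ^(T₂−T₁) = 1.16 × 1.05^(12.2−20.0)
= 1.16 × 1.05^-7.80 = 1.16 × 0.6835 = 0.7928 d⁻¹.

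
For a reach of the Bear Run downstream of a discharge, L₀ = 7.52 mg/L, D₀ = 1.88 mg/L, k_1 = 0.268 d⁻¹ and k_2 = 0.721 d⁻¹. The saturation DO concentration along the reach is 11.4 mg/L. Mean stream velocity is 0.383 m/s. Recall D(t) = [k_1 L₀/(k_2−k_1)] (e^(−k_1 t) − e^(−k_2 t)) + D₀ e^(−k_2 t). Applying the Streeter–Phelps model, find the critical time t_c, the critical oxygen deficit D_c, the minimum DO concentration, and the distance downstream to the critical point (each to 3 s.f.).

t_c ≈ 0.972 d; D_c ≈ 2.15 mg/L; min DO ≈ 9.25 mg/L; x_c ≈ 32.2 km

At the critical point dD/dt = 0, so k_1 L₀ e^(−k_1 t) = k_2 D. Substituting D(t) from the Streeter–Phelps equation and solving for t gives
t_c = ln[(k_2/k_1)(1 − D₀(k_2−k_1)/(k_1 L₀))] / (k_2−k_1).
Here k_2−k_1 = 0.4530 d⁻¹ and 1 − D₀(k_2−k_1)/(k_1 L₀) = 1 − 1.88×0.4530/(0.268×7.52) = 0.5774, so
t_c = ln(2.690 × 0.5774) / 0.4530 = 0.4405 / 0.4530 = 0.9724 d.
L(t_c) = L₀ e^(−k_1 t_c) = 7.52 × 0.7706 = 5.795 mg/L, and at the critical point k_2 D_c = k_1 L, so D_c = (0.268/0.721) × 5.795 = 2.154 mg/L.
Minimum DO = C_s − D_c = 11.4 − 2.154 = 9.246 mg/L.
x_c = v t_c = 0.383 m/s × 0.9724 d × 86400 s/d = 32180 m ≈ 32.2 km.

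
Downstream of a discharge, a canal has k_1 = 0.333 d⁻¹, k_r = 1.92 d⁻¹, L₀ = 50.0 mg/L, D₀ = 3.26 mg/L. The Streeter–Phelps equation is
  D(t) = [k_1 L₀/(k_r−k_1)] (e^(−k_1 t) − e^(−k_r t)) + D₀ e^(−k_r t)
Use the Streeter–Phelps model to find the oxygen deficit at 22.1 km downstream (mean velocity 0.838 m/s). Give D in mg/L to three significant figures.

Travel time t = x/v = 22.1 km / (0.838 m/s) = 22100 m / 0.838 m/s = 26370 s = 0.3052 d.
k_1 L₀/(k_r−k_1) = 0.333×50.0/(1.92−0.333) = 16.65/1.587 = 10.49 mg/L.
e^(−k_1 t) = e^(−0.333×0.3052) = 0.9034; e^(−k_r t) = e^(−1.92×0.3052) = 0.5565.
D = 10.49 × (0.9034 − 0.5565) + 3.26 × 0.5565 = 3.639 + 1.814 = 5.453 mg/L.

D ≈ 5.45 mg/L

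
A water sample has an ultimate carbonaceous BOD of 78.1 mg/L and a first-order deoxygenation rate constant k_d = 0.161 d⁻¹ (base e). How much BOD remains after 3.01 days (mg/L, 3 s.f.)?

L_t = L₀ e^(−k_d t) = 78.1 × e^(−0.161×3.01) = 78.1 × 0.6159 = 48.10 mg/L.

L ≈ 48.1 mg/L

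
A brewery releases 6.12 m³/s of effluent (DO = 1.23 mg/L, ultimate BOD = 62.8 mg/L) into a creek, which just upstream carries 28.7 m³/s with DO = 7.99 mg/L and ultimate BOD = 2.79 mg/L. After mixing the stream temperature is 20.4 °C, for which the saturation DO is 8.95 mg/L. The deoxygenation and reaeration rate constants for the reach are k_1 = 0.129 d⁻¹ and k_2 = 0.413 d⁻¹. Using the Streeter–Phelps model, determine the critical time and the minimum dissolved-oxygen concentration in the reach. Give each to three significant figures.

Mixed DO = (28.7×7.99 + 6.12×1.23)/(28.7+6.12) = 236.8/34.82 = 6.802 mg/L.
Mixed L₀ = (28.7×2.79 + 6.12×62.8)/(34.82) = 464.4/34.82 = 13.34 mg/L.
Initial deficit D₀ = C_s − DO₀ = 8.95 − 6.802 = 2.148 mg/L.
t_c = (1/0.2840) ln[(0.413/0.129)(1 − 2.148×0.2840/(0.129×13.34))] = 3.521 × ln(2.066) = 2.556 d.
D_c = (0.129/0.413) × 13.34 × e^(−0.129×2.556) = 0.3123 × 13.34 × 0.7192 = 2.996 mg/L.
Minimum DO = 8.95 − 2.996 = 5.954 mg/L.

t_c ≈ 2.56 d; minimum DO ≈ 5.95 mg/L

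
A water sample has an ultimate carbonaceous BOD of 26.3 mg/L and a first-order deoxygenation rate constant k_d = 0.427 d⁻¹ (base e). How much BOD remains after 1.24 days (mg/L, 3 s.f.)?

L ≈ 15.5 mg/L

L_t = L₀ e^(−k_d t) = 26.3 × e^(−0.427×1.24) = 26.3 × 0.5889 = 15.49 mg/L.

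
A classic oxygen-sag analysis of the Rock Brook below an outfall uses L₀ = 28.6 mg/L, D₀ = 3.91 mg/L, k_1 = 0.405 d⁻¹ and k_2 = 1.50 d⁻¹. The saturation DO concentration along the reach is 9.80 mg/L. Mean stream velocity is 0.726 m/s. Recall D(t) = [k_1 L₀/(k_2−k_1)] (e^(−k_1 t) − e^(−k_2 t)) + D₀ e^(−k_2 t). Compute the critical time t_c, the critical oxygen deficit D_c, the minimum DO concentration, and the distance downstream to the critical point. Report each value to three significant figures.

t_c = [1/(k_2−k_1)] ln[(k_2/k_1)(1 − D₀(k_2−k_1)/(k_1 L₀))]
= [1/(1.50−0.405)] ln[(1.50/0.405)(1 − 3.91×1.095/(0.405×28.6))]
= (1/1.095) ln[3.704 × 0.6304] = 0.9132 × ln(2.335) = 0.9132 × 0.8479 = 0.7743 d.
L(t_c) = L₀ e^(−k_1 t_c) = 28.6 × 0.7308 = 20.90 mg/L, and at the critical point k_2 D_c = k_1 L, so D_c = (0.405/1.50) × 20.90 = 5.643 mg/L.
Minimum DO = C_s − D_c = 9.80 − 5.643 = 4.157 mg/L.
x_c = v t_c = 0.726 m/s × 0.7743 d × 86400 s/d = 48570 m ≈ 48.6 km.

t_c ≈ 0.774 d; D_c ≈ 5.64 mg/L; min DO ≈ 4.16 mg/L; x_c ≈ 48.6 km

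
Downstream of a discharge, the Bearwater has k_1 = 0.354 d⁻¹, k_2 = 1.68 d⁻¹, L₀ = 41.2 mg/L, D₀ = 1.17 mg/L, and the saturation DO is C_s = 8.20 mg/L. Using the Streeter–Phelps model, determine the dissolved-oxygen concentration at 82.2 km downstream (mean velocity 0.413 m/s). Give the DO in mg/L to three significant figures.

DO ≈ 3.54 mg/L

Travel time t = x/v = 82.2 km / (0.413 m/s) = 82200 m / 0.413 m/s = 199000 s = 2.304 d.
k_1 L₀/(k_2−k_1) = 0.354×41.2/(1.68−0.354) = 14.58/1.326 = 11.00 mg/L.
e^(−k_1 t) = e^(−0.354×2.304) = 0.4424; e^(−k_2 t) = e^(−1.68×2.304) = 0.02086.
D = 11.00 × (0.4424 − 0.02086) + 1.17 × 0.02086 = 4.637 + 0.02440 = 4.661 mg/L.
DO = C_s − D = 8.20 − 4.661 = 3.539 mg/L.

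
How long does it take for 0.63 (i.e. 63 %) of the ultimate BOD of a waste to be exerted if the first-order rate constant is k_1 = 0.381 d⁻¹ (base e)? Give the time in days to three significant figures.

t ≈ 2.61 d

y/L₀ = 1 − e^(−k_1 t) = 0.63 ⇒ e^(−k_1 t) = 0.370
t = −ln(0.370) / 0.381 = 0.9943 / 0.381 = 2.610 d.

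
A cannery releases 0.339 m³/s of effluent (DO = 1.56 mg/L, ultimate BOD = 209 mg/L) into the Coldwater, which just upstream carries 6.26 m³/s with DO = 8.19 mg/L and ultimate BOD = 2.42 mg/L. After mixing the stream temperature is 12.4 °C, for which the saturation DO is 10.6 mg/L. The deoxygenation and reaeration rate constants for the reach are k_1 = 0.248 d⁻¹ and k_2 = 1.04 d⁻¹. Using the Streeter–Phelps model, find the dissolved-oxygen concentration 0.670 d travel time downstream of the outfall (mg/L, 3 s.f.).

Mixed DO = (6.26×8.19 + 0.339×1.56)/(6.26+0.339) = 51.80/6.599 = 7.849 mg/L.
Mixed L₀ = (6.26×2.42 + 0.339×209)/(6.599) = 86.00/6.599 = 13.03 mg/L.
Initial deficit D₀ = C_s − DO₀ = 10.6 − 7.849 = 2.751 mg/L.
D(0.670) = [0.248×13.03/(1.04−0.248)](e^(−0.248×0.670) − e^(−1.04×0.670)) + 2.751 e^(−1.04×0.670)
= 4.081 × (0.8469 − 0.4982) + 2.751 × 0.4982 = 2.793 mg/L.
DO = 10.6 − 2.793 = 7.807 mg/L.

DO ≈ 7.81 mg/L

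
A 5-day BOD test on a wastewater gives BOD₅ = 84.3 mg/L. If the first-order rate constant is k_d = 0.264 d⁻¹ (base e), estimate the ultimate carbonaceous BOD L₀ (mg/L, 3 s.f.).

BOD₅ = L₀(1 − e^(−5k_d)) ⇒ L₀ = BOD₅ / (1 − e^(−5×0.264))
= 84.3 / (1 − 0.2671) = 84.3 / 0.7329 = 115.0 mg/L.

L₀ ≈ 115 mg/L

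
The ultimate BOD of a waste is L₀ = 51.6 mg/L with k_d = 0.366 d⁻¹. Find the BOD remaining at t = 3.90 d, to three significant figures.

L_t = L₀ e^(−k_d t) = 51.6 × e^(−0.366×3.90) = 51.6 × 0.2399 = 12.38 mg/L.

L ≈ 12.4 mg/L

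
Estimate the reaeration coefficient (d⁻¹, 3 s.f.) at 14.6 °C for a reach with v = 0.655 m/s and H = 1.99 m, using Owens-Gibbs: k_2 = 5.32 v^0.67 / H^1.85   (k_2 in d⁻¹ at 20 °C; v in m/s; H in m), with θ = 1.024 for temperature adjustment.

k_2 ≈ 0.987 d⁻¹

k_2(20) = 5.32 × 0.655^0.67 / 1.99^1.85 = 5.32 × 0.7532 / 3.572 = 1.122 d⁻¹.
k_2(14.6) = 1.122 × 1.024^(14.6−20) = 1.122 × 0.8798 = 0.9870 d⁻¹.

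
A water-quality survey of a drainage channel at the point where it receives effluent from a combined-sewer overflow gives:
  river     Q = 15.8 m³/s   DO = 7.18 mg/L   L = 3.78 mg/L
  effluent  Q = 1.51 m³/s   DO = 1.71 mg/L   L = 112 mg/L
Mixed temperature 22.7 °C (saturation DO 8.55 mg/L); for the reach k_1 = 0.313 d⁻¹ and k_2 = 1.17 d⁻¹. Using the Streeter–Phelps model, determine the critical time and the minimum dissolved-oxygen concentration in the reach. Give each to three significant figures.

t_c ≈ 0.976 d; minimum DO ≈ 5.94 mg/L

Mixed DO = (15.8×7.18 + 1.51×1.71)/(15.8+1.51) = 116.0/17.31 = 6.703 mg/L.
Mixed L₀ = (15.8×3.78 + 1.51×112)/(17.31) = 228.8/17.31 = 13.22 mg/L.
Initial deficit D₀ = C_s − DO₀ = 8.55 − 6.703 = 1.847 mg/L.
t_c = (1/0.8570) ln[(1.17/0.313)(1 − 1.847×0.8570/(0.313×13.22))] = 1.167 × ln(2.308) = 0.9759 d.
D_c = (0.313/1.17) × 13.22 × e^(−0.313×0.9759) = 0.2675 × 13.22 × 0.7368 = 2.606 mg/L.
Minimum DO = 8.55 − 2.606 = 5.944 mg/L.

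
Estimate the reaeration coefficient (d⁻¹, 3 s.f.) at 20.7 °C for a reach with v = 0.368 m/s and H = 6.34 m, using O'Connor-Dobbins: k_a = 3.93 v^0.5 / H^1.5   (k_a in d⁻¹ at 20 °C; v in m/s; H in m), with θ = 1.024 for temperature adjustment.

k_a(20) = 3.93 × 0.368^0.5 / 6.34^1.5 = 3.93 × 0.6066 / 15.96 = 0.1493 d⁻¹.
k_a(20.7) = 0.1493 × 1.024^(20.7−20) = 0.1493 × 1.017 = 0.1518 d⁻¹.

k_a ≈ 0.152 d⁻¹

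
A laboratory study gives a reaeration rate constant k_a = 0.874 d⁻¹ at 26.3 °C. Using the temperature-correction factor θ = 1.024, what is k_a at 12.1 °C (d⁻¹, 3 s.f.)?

k_a(T₂) = k_a(T₁) · θ^(T₂−T₁) = 0.874 × 1.024^(12.1−26.3)
= 0.874 × 1.024^-14.2 = 0.874 × 0.7141 = 0.6241 d⁻¹.

k_a ≈ 0.624 d⁻¹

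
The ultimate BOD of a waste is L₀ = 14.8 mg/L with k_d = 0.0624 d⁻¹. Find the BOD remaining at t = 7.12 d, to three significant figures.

L_t = L₀ e^(−k_d t) = 14.8 × e^(−0.0624×7.12) = 14.8 × 0.6413 = 9.491 mg/L.

L ≈ 9.49 mg/L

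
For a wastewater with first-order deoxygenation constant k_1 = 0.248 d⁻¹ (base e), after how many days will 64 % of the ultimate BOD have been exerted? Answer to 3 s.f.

t ≈ 4.12 d

y/L₀ = 1 − e^(−k_1 t) = 0.64 ⇒ e^(−k_1 t) = 0.360
t = −ln(0.360) / 0.248 = 1.022 / 0.248 = 4.120 d.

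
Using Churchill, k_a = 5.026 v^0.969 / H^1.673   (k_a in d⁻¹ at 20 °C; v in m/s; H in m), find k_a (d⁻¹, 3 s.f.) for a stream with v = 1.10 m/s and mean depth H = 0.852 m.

k_a = 5.026 × 1.10^0.969 / 0.852^1.673 = 5.026 × 1.097 / 0.7649 = 7.206 d⁻¹.

k_a ≈ 7.21 d⁻¹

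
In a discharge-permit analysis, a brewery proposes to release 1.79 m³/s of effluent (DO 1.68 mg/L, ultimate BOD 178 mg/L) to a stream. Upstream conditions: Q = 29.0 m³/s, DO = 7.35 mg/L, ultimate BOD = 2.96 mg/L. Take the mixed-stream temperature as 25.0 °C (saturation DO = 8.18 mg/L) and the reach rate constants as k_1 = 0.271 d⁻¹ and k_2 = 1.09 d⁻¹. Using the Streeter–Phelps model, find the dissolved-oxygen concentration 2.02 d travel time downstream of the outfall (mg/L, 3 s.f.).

DO ≈ 6.02 mg/L

Mixed DO = (29.0×7.35 + 1.79×1.68)/(29.0+1.79) = 216.2/30.79 = 7.020 mg/L.
Mixed L₀ = (29.0×2.96 + 1.79×178)/(30.79) = 404.5/30.79 = 13.14 mg/L.
Initial deficit D₀ = C_s − DO₀ = 8.18 − 7.020 = 1.160 mg/L.
D(2.02) = [0.271×13.14/(1.09−0.271)](e^(−0.271×2.02) − e^(−1.09×2.02)) + 1.160 e^(−1.09×2.02)
= 4.347 × (0.5784 − 0.1106) + 1.160 × 0.1106 = 2.162 mg/L.
DO = 8.18 − 2.162 = 6.018 mg/L.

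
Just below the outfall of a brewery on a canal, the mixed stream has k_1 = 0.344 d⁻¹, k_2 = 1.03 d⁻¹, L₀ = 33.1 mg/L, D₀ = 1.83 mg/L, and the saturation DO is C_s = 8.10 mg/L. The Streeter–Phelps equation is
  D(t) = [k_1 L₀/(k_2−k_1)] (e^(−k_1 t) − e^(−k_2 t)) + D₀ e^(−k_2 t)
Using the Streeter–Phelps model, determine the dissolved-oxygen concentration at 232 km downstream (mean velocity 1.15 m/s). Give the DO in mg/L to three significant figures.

DO ≈ 2.00 mg/L

Travel time t = x/v = 232 km / (1.15 m/s) = 232000 m / 1.15 m/s = 201700 s = 2.335 d.
k_1 L₀/(k_2−k_1) = 0.344×33.1/(1.03−0.344) = 11.39/0.6860 = 16.60 mg/L.
e^(−k_1 t) = e^(−0.344×2.335) = 0.4479; e^(−k_2 t) = e^(−1.03×2.335) = 0.09027.
D = 16.60 × (0.4479 − 0.09027) + 1.83 × 0.09027 = 5.936 + 0.1652 = 6.101 mg/L.
DO = C_s − D = 8.10 − 6.101 = 1.999 mg/L.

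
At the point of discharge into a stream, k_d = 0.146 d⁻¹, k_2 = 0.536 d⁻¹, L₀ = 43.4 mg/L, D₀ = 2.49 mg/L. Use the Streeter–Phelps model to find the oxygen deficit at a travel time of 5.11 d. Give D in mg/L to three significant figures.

k_d L₀/(k_2−k_d) = 0.146×43.4/(0.536−0.146) = 6.336/0.3900 = 16.25 mg/L.
e^(−k_d t) = e^(−0.146×5.110) = 0.4742; e^(−k_2 t) = e^(−0.536×5.110) = 0.06464.
D = 16.25 × (0.4742 − 0.06464) + 2.49 × 0.06464 = 6.655 + 0.1609 = 6.816 mg/L.

D ≈ 6.82 mg/L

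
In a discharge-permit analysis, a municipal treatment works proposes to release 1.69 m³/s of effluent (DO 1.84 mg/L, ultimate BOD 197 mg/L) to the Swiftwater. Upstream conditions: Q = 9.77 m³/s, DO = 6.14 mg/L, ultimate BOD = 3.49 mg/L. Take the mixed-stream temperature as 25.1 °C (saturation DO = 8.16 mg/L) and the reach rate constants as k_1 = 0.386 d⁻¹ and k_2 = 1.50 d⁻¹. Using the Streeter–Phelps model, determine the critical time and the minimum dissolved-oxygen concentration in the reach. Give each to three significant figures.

Mixed DO = (9.77×6.14 + 1.69×1.84)/(9.77+1.69) = 63.10/11.46 = 5.506 mg/L.
Mixed L₀ = (9.77×3.49 + 1.69×197)/(11.46) = 367.0/11.46 = 32.03 mg/L.
Initial deficit D₀ = C_s − DO₀ = 8.16 − 5.506 = 2.654 mg/L.
t_c = (1/1.114) ln[(1.50/0.386)(1 − 2.654×1.114/(0.386×32.03))] = 0.8977 × ln(2.957) = 0.9731 d.
D_c = (0.386/1.50) × 32.03 × e^(−0.386×0.9731) = 0.2573 × 32.03 × 0.6869 = 5.661 mg/L.
Minimum DO = 8.16 − 5.661 = 2.499 mg/L.

t_c ≈ 0.973 d; minimum DO ≈ 2.50 mg/L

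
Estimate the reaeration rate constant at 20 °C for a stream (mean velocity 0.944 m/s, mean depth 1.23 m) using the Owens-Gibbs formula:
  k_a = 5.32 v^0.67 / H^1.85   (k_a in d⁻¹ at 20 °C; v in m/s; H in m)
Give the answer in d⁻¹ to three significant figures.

k_a = 5.32 × 0.944^0.67 / 1.23^1.85 = 5.32 × 0.9621 / 1.467 = 3.490 d⁻¹.

k_a ≈ 3.49 d⁻¹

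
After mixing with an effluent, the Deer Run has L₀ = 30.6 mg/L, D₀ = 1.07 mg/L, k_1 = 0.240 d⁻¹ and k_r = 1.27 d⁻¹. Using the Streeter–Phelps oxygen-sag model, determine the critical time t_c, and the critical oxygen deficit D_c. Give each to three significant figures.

t_c ≈ 1.46 d; D_c ≈ 4.07 mg/L

With k_r/k_1 = 5.292 and 1 − D₀(k_r−k_1)/(k_1 L₀) = 0.8499,
t_c = ln(5.292 × 0.8499) / (1.27 − 0.240) = ln(4.498) / 1.030 = 1.504/1.030 = 1.460 d.
D_c = (k_1/k_r) L₀ e^(−k_1 t_c) = (0.240/1.27) × 30.6 × e^(−0.240×1.460) = 0.1890 × 30.6 × 0.7044 = 4.074 mg/L.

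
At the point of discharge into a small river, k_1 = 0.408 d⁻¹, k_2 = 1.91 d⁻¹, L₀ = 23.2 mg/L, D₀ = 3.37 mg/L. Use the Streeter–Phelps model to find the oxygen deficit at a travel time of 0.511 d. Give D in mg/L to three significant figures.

D ≈ 4.01 mg/L

k_1 L₀/(k_2−k_1) = 0.408×23.2/(1.91−0.408) = 9.466/1.502 = 6.302 mg/L.
e^(−k_1 t) = e^(−0.408×0.5110) = 0.8118; e^(−k_2 t) = e^(−1.91×0.5110) = 0.3768.
D = 6.302 × (0.8118 − 0.3768) + 3.37 × 0.3768 = 2.741 + 1.270 = 4.011 mg/L.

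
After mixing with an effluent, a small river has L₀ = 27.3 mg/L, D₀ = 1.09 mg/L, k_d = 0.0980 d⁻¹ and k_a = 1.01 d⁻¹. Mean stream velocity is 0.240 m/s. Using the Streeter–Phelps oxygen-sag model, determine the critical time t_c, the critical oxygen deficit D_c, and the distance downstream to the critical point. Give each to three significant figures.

With k_a/k_d = 10.31 and 1 − D₀(k_a−k_d)/(k_d L₀) = 0.6284,
t_c = ln(10.31 × 0.6284) / (1.01 − 0.0980) = ln(6.477) / 0.9120 = 1.868/0.9120 = 2.048 d.
L(t_c) = L₀ e^(−k_d t_c) = 27.3 × 0.8181 = 22.33 mg/L, and at the critical point k_a D_c = k_d L, so D_c = (0.0980/1.01) × 22.33 = 2.167 mg/L.
x_c = v t_c = 0.240 m/s × 2.048 d × 86400 s/d = 42480 m ≈ 42.5 km.

t_c ≈ 2.05 d; D_c ≈ 2.17 mg/L; x_c ≈ 42.5 km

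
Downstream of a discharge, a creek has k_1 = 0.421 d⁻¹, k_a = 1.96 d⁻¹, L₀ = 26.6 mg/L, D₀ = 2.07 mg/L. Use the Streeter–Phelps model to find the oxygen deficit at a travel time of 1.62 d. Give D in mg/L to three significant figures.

k_1 L₀/(k_a−k_1) = 0.421×26.6/(1.96−0.421) = 11.20/1.539 = 7.277 mg/L.
e^(−k_1 t) = e^(−0.421×1.620) = 0.5056; e^(−k_a t) = e^(−1.96×1.620) = 0.04179.
D = 7.277 × (0.5056 − 0.04179) + 2.07 × 0.04179 = 3.375 + 0.08650 = 3.461 mg/L.

D ≈ 3.46 mg/L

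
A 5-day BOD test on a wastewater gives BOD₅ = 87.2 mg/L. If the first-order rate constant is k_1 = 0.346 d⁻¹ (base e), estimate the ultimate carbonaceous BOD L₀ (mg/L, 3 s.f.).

L₀ ≈ 106 mg/L

BOD₅ = L₀(1 − e^(−5k_1)) ⇒ L₀ = BOD₅ / (1 − e^(−5×0.346))
= 87.2 / (1 − 0.1773) = 87.2 / 0.8227 = 106.0 mg/L.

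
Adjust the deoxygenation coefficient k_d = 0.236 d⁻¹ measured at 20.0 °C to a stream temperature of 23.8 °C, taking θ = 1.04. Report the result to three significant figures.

k_d(T₂) = k_d(T₁) · θ^(T₂−T₁) = 0.236 × 1.04^(23.8−20.0)
= 0.236 × 1.04^3.80 = 0.236 × 1.161 = 0.2739 d⁻¹.

k_d ≈ 0.274 d⁻¹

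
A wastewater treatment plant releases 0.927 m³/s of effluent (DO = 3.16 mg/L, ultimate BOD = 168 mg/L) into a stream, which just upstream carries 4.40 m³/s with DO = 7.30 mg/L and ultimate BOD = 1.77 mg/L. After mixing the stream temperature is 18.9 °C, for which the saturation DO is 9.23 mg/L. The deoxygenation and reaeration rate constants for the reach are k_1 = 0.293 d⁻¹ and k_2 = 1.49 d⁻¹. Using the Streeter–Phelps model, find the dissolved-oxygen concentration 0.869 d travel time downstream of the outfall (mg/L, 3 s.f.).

Mixed DO = (4.40×7.30 + 0.927×3.16)/(4.40+0.927) = 35.05/5.327 = 6.580 mg/L.
Mixed L₀ = (4.40×1.77 + 0.927×168)/(5.327) = 163.5/5.327 = 30.70 mg/L.
Initial deficit D₀ = C_s − DO₀ = 9.23 − 6.580 = 2.650 mg/L.
D(0.869) = [0.293×30.70/(1.49−0.293)](e^(−0.293×0.869) − e^(−1.49×0.869)) + 2.650 e^(−1.49×0.869)
= 7.514 × (0.7752 − 0.2739) + 2.650 × 0.2739 = 4.493 mg/L.
DO = 9.23 − 4.493 = 4.737 mg/L.

DO ≈ 4.74 mg/L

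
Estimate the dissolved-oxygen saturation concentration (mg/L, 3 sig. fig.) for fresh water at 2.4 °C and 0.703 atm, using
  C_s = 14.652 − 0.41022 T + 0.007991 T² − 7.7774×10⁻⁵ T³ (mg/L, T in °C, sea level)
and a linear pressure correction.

At sea level: C_s = 14.652 − 0.41022×2.4 + 0.007991×2.4² − 7.7774×10⁻⁵×2.4³ = 13.71 mg/L.
Pressure correction: C_s' = 13.71 × 0.703 = 9.640 mg/L.

C_s ≈ 9.64 mg/L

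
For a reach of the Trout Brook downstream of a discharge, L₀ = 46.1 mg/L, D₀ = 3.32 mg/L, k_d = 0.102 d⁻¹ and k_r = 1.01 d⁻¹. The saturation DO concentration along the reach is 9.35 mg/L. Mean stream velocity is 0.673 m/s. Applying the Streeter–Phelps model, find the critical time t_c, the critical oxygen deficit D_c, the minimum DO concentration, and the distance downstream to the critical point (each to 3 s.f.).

t_c ≈ 1.40 d; D_c ≈ 4.04 mg/L; min DO ≈ 5.31 mg/L; x_c ≈ 81.2 km

t_c = [1/(k_r−k_d)] ln[(k_r/k_d)(1 − D₀(k_r−k_d)/(k_d L₀))]
= [1/(1.01−0.102)] ln[(1.01/0.102)(1 − 3.32×0.9080/(0.102×46.1))]
= (1/0.9080) ln[9.902 × 0.3589] = 1.101 × ln(3.554) = 1.101 × 1.268 = 1.397 d.
L(t_c) = L₀ e^(−k_d t_c) = 46.1 × 0.8672 = 39.98 mg/L, and at the critical point k_r D_c = k_d L, so D_c = (0.102/1.01) × 39.98 = 4.038 mg/L.
Minimum DO = C_s − D_c = 9.35 − 4.038 = 5.312 mg/L.
x_c = v t_c = 0.673 m/s × 1.397 d × 86400 s/d = 81200 m ≈ 81.2 km.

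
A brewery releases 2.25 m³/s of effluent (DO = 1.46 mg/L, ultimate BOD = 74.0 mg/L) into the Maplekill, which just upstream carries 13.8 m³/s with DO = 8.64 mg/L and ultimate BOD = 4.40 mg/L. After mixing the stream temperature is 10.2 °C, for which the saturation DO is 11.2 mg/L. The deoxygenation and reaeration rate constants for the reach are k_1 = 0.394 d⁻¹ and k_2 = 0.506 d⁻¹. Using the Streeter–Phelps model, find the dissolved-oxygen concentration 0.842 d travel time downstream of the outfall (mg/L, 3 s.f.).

DO ≈ 5.65 mg/L

Mixed DO = (13.8×8.64 + 2.25×1.46)/(13.8+2.25) = 122.5/16.05 = 7.633 mg/L.
Mixed L₀ = (13.8×4.40 + 2.25×74.0)/(16.05) = 227.2/16.05 = 14.16 mg/L.
Initial deficit D₀ = C_s − DO₀ = 11.2 − 7.633 = 3.567 mg/L.
D(0.842) = [0.394×14.16/(0.506−0.394)](e^(−0.394×0.842) − e^(−0.506×0.842)) + 3.567 e^(−0.506×0.842)
= 49.80 × (0.7177 − 0.6531) + 3.567 × 0.6531 = 5.546 mg/L.
DO = 11.2 − 5.546 = 5.654 mg/L.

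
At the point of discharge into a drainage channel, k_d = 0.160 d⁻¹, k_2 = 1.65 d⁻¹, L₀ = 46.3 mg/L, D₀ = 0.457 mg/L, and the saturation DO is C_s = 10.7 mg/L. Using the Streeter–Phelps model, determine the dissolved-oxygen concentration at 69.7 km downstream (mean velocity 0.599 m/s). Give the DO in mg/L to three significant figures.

Travel time t = x/v = 69.7 km / (0.599 m/s) = 69700 m / 0.599 m/s = 116400 s = 1.347 d.
k_d L₀/(k_2−k_d) = 0.160×46.3/(1.65−0.160) = 7.408/1.490 = 4.972 mg/L.
e^(−k_d t) = e^(−0.160×1.347) = 0.8062; e^(−k_2 t) = e^(−1.65×1.347) = 0.1084.
D = 4.972 × (0.8062 − 0.1084) + 0.457 × 0.1084 = 3.469 + 0.04953 = 3.519 mg/L.
DO = C_s − D = 10.7 − 3.519 = 7.181 mg/L.

DO ≈ 7.18 mg/L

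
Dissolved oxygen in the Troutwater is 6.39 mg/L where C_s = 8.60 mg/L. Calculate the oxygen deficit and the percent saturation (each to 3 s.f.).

D ≈ 2.21 mg/L; 74.3 % saturation

D = C_s − C = 8.60 − 6.39 = 2.21 mg/L.
% saturation = 6.39/8.60 × 100 = 74.3 %.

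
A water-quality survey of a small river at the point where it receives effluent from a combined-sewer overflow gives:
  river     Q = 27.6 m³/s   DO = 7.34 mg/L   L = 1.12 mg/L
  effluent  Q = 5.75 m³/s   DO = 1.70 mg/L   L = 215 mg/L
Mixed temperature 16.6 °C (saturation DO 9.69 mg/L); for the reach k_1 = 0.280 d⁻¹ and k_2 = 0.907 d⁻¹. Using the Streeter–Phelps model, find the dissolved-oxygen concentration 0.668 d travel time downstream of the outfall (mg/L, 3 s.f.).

Mixed DO = (27.6×7.34 + 5.75×1.70)/(27.6+5.75) = 212.4/33.35 = 6.368 mg/L.
Mixed L₀ = (27.6×1.12 + 5.75×215)/(33.35) = 1267/33.35 = 38.00 mg/L.
Initial deficit D₀ = C_s − DO₀ = 9.69 − 6.368 = 3.322 mg/L.
D(0.668) = [0.280×38.00/(0.907−0.280)](e^(−0.280×0.668) − e^(−0.907×0.668)) + 3.322 e^(−0.907×0.668)
= 16.97 × (0.8294 − 0.5456) + 3.322 × 0.5456 = 6.628 mg/L.
DO = 9.69 − 6.628 = 3.062 mg/L.

DO ≈ 3.06 mg/L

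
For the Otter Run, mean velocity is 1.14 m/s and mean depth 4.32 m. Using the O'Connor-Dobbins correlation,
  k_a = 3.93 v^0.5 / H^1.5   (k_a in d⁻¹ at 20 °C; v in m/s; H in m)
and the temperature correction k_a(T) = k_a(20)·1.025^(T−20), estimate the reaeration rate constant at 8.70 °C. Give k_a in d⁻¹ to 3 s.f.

k_a(20) = 3.93 × 1.14^0.5 / 4.32^1.5 = 3.93 × 1.068 / 8.979 = 0.4673 d⁻¹.
k_a(8.70) = 0.4673 × 1.025^(8.70−20) = 0.4673 × 0.7565 = 0.3535 d⁻¹.

k_a ≈ 0.354 d⁻¹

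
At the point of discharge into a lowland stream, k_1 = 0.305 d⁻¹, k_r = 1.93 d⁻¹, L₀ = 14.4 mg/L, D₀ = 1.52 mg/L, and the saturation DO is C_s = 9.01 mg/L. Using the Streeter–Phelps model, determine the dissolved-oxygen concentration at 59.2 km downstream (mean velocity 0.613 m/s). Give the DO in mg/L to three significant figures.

Travel time t = x/v = 59.2 km / (0.613 m/s) = 59200 m / 0.613 m/s = 96570 s = 1.118 d.
k_1 L₀/(k_r−k_1) = 0.305×14.4/(1.93−0.305) = 4.392/1.625 = 2.703 mg/L.
e^(−k_1 t) = e^(−0.305×1.118) = 0.7111; e^(−k_r t) = e^(−1.93×1.118) = 0.1156.
D = 2.703 × (0.7111 − 0.1156) + 1.52 × 0.1156 = 1.609 + 0.1758 = 1.785 mg/L.
DO = C_s − D = 9.01 − 1.785 = 7.225 mg/L.

DO ≈ 7.22 mg/L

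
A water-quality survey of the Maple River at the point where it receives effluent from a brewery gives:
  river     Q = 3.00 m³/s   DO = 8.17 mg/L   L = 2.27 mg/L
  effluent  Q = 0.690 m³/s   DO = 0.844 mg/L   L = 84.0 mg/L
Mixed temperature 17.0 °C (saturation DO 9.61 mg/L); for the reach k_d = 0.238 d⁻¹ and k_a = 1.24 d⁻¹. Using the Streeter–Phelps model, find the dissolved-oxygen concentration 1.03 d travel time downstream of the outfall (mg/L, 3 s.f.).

DO ≈ 6.73 mg/L

Mixed DO = (3.00×8.17 + 0.690×0.844)/(3.00+0.690) = 25.09/3.690 = 6.800 mg/L.
Mixed L₀ = (3.00×2.27 + 0.690×84.0)/(3.690) = 64.77/3.690 = 17.55 mg/L.
Initial deficit D₀ = C_s − DO₀ = 9.61 − 6.800 = 2.810 mg/L.
D(1.03) = [0.238×17.55/(1.24−0.238)](e^(−0.238×1.03) − e^(−1.24×1.03)) + 2.810 e^(−1.24×1.03)
= 4.169 × (0.7826 − 0.2788) + 2.810 × 0.2788 = 2.884 mg/L.
DO = 9.61 − 2.884 = 6.726 mg/L.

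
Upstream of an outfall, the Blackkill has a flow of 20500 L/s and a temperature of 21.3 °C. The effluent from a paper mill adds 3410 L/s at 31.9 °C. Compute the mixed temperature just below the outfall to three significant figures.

Flow-weighted mixing: C = (Q_r C_r + Q_w C_w)/(Q_r + Q_w)
= (20500×21.3 + 3410×31.9)/(20500 + 3410) = 545400/23910 = 22.81 °C.

22.8 °C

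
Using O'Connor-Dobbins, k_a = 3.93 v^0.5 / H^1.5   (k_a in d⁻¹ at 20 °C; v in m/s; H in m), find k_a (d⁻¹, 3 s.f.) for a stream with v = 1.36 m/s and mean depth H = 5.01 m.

k_a = 3.93 × 1.36^0.5 / 5.01^1.5 = 3.93 × 1.166 / 11.21 = 0.4087 d⁻¹.

k_a ≈ 0.409 d⁻¹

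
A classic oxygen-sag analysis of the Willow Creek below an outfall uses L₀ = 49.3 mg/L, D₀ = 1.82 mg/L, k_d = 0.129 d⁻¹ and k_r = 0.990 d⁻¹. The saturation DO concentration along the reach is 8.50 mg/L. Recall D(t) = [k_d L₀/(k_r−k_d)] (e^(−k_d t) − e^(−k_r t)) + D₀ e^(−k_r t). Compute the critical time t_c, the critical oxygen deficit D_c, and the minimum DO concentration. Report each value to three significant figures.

t_c ≈ 2.04 d; D_c ≈ 4.94 mg/L; min DO ≈ 3.56 mg/L

At the critical point dD/dt = 0, so k_d L₀ e^(−k_d t) = k_r D. Substituting D(t) from the Streeter–Phelps equation and solving for t gives
t_c = ln[(k_r/k_d)(1 − D₀(k_r−k_d)/(k_d L₀))] / (k_r−k_d).
Here k_r−k_d = 0.8610 d⁻¹ and 1 − D₀(k_r−k_d)/(k_d L₀) = 1 − 1.82×0.8610/(0.129×49.3) = 0.7536, so
t_c = ln(7.674 × 0.7536) / 0.8610 = 1.755 / 0.8610 = 2.038 d.
L(t_c) = L₀ e^(−k_d t_c) = 49.3 × 0.7688 = 37.90 mg/L, and at the critical point k_r D_c = k_d L, so D_c = (0.129/0.990) × 37.90 = 4.939 mg/L.
Minimum DO = C_s − D_c = 8.50 − 4.939 = 3.561 mg/L.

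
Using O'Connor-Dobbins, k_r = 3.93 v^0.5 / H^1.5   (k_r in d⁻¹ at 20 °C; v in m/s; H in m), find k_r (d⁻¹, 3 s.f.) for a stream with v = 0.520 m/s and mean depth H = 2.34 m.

k_r = 3.93 × 0.520^0.5 / 2.34^1.5 = 3.93 × 0.7211 / 3.580 = 0.7917 d⁻¹.

k_r ≈ 0.792 d⁻¹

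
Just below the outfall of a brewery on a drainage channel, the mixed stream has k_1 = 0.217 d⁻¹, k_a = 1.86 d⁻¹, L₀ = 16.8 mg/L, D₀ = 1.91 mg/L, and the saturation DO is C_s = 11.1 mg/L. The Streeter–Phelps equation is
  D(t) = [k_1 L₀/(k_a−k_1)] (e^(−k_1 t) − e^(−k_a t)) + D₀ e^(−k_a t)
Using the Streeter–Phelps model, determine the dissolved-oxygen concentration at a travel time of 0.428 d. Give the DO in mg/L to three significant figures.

k_1 L₀/(k_a−k_1) = 0.217×16.8/(1.86−0.217) = 3.646/1.643 = 2.219 mg/L.
e^(−k_1 t) = e^(−0.217×0.4280) = 0.9113; e^(−k_a t) = e^(−1.86×0.4280) = 0.4511.
D = 2.219 × (0.9113 − 0.4511) + 1.91 × 0.4511 = 1.021 + 0.8616 = 1.883 mg/L.
DO = C_s − D = 11.1 − 1.883 = 9.217 mg/L.

DO ≈ 9.22 mg/L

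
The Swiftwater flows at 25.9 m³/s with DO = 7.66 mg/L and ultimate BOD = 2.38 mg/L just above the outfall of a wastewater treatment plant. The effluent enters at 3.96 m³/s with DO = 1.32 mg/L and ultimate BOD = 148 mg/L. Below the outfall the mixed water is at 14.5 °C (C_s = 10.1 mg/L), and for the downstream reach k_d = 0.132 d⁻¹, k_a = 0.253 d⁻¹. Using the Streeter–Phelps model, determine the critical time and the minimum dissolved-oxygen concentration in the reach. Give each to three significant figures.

Mixed DO = (25.9×7.66 + 3.96×1.32)/(25.9+3.96) = 203.6/29.86 = 6.819 mg/L.
Mixed L₀ = (25.9×2.38 + 3.96×148)/(29.86) = 647.7/29.86 = 21.69 mg/L.
Initial deficit D₀ = C_s − DO₀ = 10.1 − 6.819 = 3.281 mg/L.
t_c = (1/0.1210) ln[(0.253/0.132)(1 − 3.281×0.1210/(0.132×21.69))] = 8.264 × ln(1.651) = 4.143 d.
D_c = (0.132/0.253) × 21.69 × e^(−0.132×4.143) = 0.5217 × 21.69 × 0.5787 = 6.550 mg/L.
Minimum DO = 10.1 − 6.550 = 3.550 mg/L.

t_c ≈ 4.14 d; minimum DO ≈ 3.55 mg/L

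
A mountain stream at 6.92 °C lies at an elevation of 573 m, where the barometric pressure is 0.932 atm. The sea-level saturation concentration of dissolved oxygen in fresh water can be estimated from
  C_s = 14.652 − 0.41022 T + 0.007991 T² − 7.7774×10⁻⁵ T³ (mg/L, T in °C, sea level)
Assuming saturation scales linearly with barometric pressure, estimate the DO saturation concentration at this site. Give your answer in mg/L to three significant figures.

C_s ≈ 11.3 mg/L

At sea level: C_s = 14.652 − 0.41022×6.92 + 0.007991×6.92² − 7.7774×10⁻⁵×6.92³ = 12.17 mg/L.
Pressure correction: C_s' = 12.17 × 0.932 = 11.34 mg/L.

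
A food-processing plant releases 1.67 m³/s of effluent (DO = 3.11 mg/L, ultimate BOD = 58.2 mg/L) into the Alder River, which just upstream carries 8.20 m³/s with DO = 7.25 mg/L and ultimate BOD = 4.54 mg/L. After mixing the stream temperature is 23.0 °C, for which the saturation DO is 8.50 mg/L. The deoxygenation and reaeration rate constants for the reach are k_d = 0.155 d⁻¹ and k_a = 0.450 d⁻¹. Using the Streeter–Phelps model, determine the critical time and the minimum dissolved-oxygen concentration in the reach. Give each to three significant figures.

Mixed DO = (8.20×7.25 + 1.67×3.11)/(8.20+1.67) = 64.64/9.870 = 6.550 mg/L.
Mixed L₀ = (8.20×4.54 + 1.67×58.2)/(9.870) = 134.4/9.870 = 13.62 mg/L.
Initial deficit D₀ = C_s − DO₀ = 8.50 − 6.550 = 1.950 mg/L.
t_c = (1/0.2950) ln[(0.450/0.155)(1 − 1.950×0.2950/(0.155×13.62))] = 3.390 × ln(2.112) = 2.534 d.
D_c = (0.155/0.450) × 13.62 × e^(−0.155×2.534) = 0.3444 × 13.62 × 0.6752 = 3.167 mg/L.
Minimum DO = 8.50 − 3.167 = 5.333 mg/L.

t_c ≈ 2.53 d; minimum DO ≈ 5.33 mg/L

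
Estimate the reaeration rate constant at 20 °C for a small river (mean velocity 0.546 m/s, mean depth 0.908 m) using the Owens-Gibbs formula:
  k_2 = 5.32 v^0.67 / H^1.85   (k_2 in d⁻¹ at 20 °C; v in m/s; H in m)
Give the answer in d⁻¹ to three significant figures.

k_2 ≈ 4.24 d⁻¹

k_2 = 5.32 × 0.546^0.67 / 0.908^1.85 = 5.32 × 0.6667 / 0.8365 = 4.240 d⁻¹.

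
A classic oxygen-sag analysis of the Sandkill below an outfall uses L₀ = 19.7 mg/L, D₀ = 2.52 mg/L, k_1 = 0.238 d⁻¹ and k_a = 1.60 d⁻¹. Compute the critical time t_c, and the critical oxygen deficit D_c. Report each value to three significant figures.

t_c = [1/(k_a−k_1)] ln[(k_a/k_1)(1 − D₀(k_a−k_1)/(k_1 L₀))]
= [1/(1.60−0.238)] ln[(1.60/0.238)(1 − 2.52×1.362/(0.238×19.7))]
= (1/1.362) ln[6.723 × 0.2680] = 0.7342 × ln(1.801) = 0.7342 × 0.5886 = 0.4321 d.
L(t_c) = L₀ e^(−k_1 t_c) = 19.7 × 0.9023 = 17.77 mg/L, and at the critical point k_a D_c = k_1 L, so D_c = (0.238/1.60) × 17.77 = 2.644 mg/L.

t_c ≈ 0.432 d; D_c ≈ 2.64 mg/L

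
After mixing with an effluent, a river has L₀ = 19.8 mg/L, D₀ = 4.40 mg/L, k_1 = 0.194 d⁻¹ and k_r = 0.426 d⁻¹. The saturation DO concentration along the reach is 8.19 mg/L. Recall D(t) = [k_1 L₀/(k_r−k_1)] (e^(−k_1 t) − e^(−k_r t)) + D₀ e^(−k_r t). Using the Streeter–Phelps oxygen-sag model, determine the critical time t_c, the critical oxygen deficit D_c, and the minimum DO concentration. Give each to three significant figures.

t_c ≈ 2.06 d; D_c ≈ 6.05 mg/L; min DO ≈ 2.14 mg/L

t_c = [1/(k_r−k_1)] ln[(k_r/k_1)(1 − D₀(k_r−k_1)/(k_1 L₀))]
= [1/(0.426−0.194)] ln[(0.426/0.194)(1 − 4.40×0.2320/(0.194×19.8))]
= (1/0.2320) ln[2.196 × 0.7342] = 4.310 × ln(1.612) = 4.310 × 0.4777 = 2.059 d.
L(t_c) = L₀ e^(−k_1 t_c) = 19.8 × 0.6707 = 13.28 mg/L, and at the critical point k_r D_c = k_1 L, so D_c = (0.194/0.426) × 13.28 = 6.048 mg/L.
Minimum DO = C_s − D_c = 8.19 − 6.048 = 2.142 mg/L.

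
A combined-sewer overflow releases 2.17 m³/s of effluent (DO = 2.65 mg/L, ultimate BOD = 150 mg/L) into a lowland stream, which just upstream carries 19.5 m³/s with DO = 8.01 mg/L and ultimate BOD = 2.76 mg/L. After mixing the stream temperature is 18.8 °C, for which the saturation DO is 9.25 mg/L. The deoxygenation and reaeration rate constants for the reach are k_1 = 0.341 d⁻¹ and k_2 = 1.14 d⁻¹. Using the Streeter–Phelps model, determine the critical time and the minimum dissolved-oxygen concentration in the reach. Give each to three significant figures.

t_c ≈ 1.17 d; minimum DO ≈ 5.74 mg/L

Mixed DO = (19.5×8.01 + 2.17×2.65)/(19.5+2.17) = 161.9/21.67 = 7.473 mg/L.
Mixed L₀ = (19.5×2.76 + 2.17×150)/(21.67) = 379.3/21.67 = 17.50 mg/L.
Initial deficit D₀ = C_s − DO₀ = 9.25 − 7.473 = 1.777 mg/L.
t_c = (1/0.7990) ln[(1.14/0.341)(1 − 1.777×0.7990/(0.341×17.50))] = 1.252 × ln(2.548) = 1.171 d.
D_c = (0.341/1.14) × 17.50 × e^(−0.341×1.171) = 0.2991 × 17.50 × 0.6709 = 3.513 mg/L.
Minimum DO = 9.25 − 3.513 = 5.737 mg/L.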